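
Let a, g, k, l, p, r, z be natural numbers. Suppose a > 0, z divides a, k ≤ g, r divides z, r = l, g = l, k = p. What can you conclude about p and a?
p ≤ a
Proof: g = l and k ≤ g, thus k ≤ l. k = p, so p ≤ l. r = l and r divides z, thus l divides z. z divides a, so l divides a. Since a > 0, l ≤ a. Since p ≤ l, p ≤ a.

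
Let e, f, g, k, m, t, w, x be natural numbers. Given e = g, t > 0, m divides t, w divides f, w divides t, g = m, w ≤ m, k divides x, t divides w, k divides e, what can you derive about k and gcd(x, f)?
k divides gcd(x, f)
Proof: Since e = g and g = m, e = m. k divides e, so k divides m. t divides w and w divides t, hence t = w. m divides t and t > 0, thus m ≤ t. t = w, so m ≤ w. w ≤ m, so w = m. Since w divides f, m divides f. k divides m, so k divides f. k divides x, so k divides gcd(x, f).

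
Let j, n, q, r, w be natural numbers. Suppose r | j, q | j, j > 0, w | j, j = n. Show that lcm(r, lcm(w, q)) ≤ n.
w | j and q | j, so lcm(w, q) | j. r | j, so lcm(r, lcm(w, q)) | j. Since j > 0, lcm(r, lcm(w, q)) ≤ j. j = n, so lcm(r, lcm(w, q)) ≤ n.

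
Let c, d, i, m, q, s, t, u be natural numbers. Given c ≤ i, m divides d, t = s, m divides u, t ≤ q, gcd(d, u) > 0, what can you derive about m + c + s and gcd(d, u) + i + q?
m + c + s ≤ gcd(d, u) + i + q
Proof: m divides d and m divides u, so m divides gcd(d, u). Since gcd(d, u) > 0, m ≤ gcd(d, u). Since c ≤ i, m + c ≤ gcd(d, u) + i. t = s and t ≤ q, hence s ≤ q. m + c ≤ gcd(d, u) + i, so m + c + s ≤ gcd(d, u) + i + q.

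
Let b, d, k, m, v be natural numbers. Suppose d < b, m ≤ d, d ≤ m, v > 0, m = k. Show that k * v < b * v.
Because d ≤ m and m ≤ d, d = m. Because m = k, d = k. Since d < b, k < b. Combined with v > 0, by multiplying by a positive, k * v < b * v.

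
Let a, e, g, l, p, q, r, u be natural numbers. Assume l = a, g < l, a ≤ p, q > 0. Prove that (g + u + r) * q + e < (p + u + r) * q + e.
l = a and g < l, thus g < a. Since a ≤ p, g < p. Then g + u < p + u. Then g + u + r < p + u + r. Since q > 0, (g + u + r) * q < (p + u + r) * q. Then (g + u + r) * q + e < (p + u + r) * q + e.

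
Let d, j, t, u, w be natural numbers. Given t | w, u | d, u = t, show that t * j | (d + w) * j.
u = t and u | d, therefore t | d. Because t | w, t | d + w. Then t * j | (d + w) * j.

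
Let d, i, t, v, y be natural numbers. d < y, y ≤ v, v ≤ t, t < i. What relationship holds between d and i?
d < i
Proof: d < y and y ≤ v, hence d < v. Because v ≤ t, d < t. t < i, so d < i.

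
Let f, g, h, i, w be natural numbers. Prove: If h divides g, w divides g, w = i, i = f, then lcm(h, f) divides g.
Because w = i and i = f, w = f. Since w divides g, f divides g. Since h divides g, lcm(h, f) divides g.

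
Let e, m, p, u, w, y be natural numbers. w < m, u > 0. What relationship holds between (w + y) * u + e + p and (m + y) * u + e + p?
(w + y) * u + e + p < (m + y) * u + e + p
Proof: Since w < m, w + y < m + y. Since u > 0, by multiplying by a positive, (w + y) * u < (m + y) * u. Then (w + y) * u + e < (m + y) * u + e. Then (w + y) * u + e + p < (m + y) * u + e + p.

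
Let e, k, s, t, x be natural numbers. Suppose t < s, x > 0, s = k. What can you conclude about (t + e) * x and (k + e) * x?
(t + e) * x < (k + e) * x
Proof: s = k and t < s, thus t < k. Then t + e < k + e. Since x > 0, by multiplying by a positive, (t + e) * x < (k + e) * x.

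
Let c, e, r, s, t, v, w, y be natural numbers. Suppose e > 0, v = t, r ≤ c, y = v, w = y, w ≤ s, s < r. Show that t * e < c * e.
y = v and v = t, so y = t. Since w = y, w = t. w ≤ s and s < r, thus w < r. Since r ≤ c, w < c. Since w = t, t < c. e > 0, so t * e < c * e.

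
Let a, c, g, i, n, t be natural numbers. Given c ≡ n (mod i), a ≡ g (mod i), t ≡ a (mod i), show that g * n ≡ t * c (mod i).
t ≡ a (mod i) and a ≡ g (mod i), hence t ≡ g (mod i). c ≡ n (mod i), so t * c ≡ g * n (mod i). Then g * n ≡ t * c (mod i).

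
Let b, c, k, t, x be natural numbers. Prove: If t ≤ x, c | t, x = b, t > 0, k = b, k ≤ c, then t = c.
From x = b and t ≤ x, t ≤ b. k = b and k ≤ c, thus b ≤ c. t ≤ b, so t ≤ c. c | t and t > 0, thus c ≤ t. t ≤ c, so t = c.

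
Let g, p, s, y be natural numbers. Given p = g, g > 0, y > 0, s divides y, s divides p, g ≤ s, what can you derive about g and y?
g ≤ y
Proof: Because p = g and s divides p, s divides g. g > 0, so s ≤ g. g ≤ s, so s = g. s divides y, so g divides y. y > 0, so g ≤ y.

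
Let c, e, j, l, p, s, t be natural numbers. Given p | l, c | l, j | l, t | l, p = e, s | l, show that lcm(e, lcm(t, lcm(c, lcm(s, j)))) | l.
p = e and p | l, so e | l. s | l and j | l, hence lcm(s, j) | l. Since c | l, lcm(c, lcm(s, j)) | l. t | l, so lcm(t, lcm(c, lcm(s, j))) | l. Since e | l, lcm(e, lcm(t, lcm(c, lcm(s, j)))) | l.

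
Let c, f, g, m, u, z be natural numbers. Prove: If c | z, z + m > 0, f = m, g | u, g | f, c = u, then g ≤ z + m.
Since c = u and c | z, u | z. Since g | u, g | z. Since f = m and g | f, g | m. g | z, so g | z + m. Since z + m > 0, g ≤ z + m.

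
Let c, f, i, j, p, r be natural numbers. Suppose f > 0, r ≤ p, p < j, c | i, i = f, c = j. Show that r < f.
Because r ≤ p and p < j, r < j. Since c = j and c | i, j | i. i = f, so j | f. f > 0, so j ≤ f. r < j, so r < f.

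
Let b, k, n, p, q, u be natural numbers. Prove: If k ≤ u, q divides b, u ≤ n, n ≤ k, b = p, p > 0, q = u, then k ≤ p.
Because u ≤ n and n ≤ k, u ≤ k. Because k ≤ u, u = k. Since b = p and q divides b, q divides p. Since q = u, u divides p. Because p > 0, u ≤ p. Since u = k, k ≤ p.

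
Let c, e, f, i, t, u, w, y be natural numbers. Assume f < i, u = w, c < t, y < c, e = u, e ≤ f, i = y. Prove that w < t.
e = u and u = w, therefore e = w. Because i = y and f < i, f < y. Since y < c, f < c. c < t, so f < t. Since e ≤ f, e < t. Since e = w, w < t.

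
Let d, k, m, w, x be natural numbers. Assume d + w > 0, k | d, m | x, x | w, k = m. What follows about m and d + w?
m ≤ d + w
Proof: Because k = m and k | d, m | d. From m | x and x | w, m | w. m | d, so m | d + w. Since d + w > 0, m ≤ d + w.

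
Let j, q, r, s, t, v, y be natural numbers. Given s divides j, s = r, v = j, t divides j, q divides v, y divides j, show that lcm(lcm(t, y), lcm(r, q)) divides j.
From t divides j and y divides j, lcm(t, y) divides j. Because s = r and s divides j, r divides j. v = j and q divides v, therefore q divides j. Since r divides j, lcm(r, q) divides j. Since lcm(t, y) divides j, lcm(lcm(t, y), lcm(r, q)) divides j.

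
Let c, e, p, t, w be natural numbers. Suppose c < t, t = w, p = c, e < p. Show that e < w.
Because p = c and e < p, e < c. t = w and c < t, thus c < w. e < c, so e < w.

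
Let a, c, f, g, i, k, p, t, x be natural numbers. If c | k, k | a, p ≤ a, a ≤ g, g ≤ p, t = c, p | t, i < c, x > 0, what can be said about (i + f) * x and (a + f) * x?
(i + f) * x < (a + f) * x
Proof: c | k and k | a, so c | a. a ≤ g and g ≤ p, thus a ≤ p. p ≤ a, so p = a. t = c and p | t, therefore p | c. Since p = a, a | c. Since c | a, c = a. i < c, so i < a. Then i + f < a + f. Since x > 0, (i + f) * x < (a + f) * x.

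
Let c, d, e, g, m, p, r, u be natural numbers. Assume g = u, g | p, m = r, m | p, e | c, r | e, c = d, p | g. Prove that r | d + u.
c = d and e | c, thus e | d. Since r | e, r | d. p | g and g | p, so p = g. m | p, so m | g. g = u, so m | u. Since m = r, r | u. Since r | d, r | d + u.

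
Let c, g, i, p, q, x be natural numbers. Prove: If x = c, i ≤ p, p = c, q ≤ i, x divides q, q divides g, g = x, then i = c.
p = c and i ≤ p, thus i ≤ c. g = x and q divides g, therefore q divides x. Since x divides q, q = x. Since x = c, q = c. From q ≤ i, c ≤ i. Because i ≤ c, i = c.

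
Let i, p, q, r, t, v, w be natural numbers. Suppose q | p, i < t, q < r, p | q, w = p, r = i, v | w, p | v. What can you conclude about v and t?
v < t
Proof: Because q | p and p | q, q = p. Since w = p and v | w, v | p. Since p | v, p = v. From q = p, q = v. r = i and q < r, therefore q < i. q = v, so v < i. Because i < t, v < t.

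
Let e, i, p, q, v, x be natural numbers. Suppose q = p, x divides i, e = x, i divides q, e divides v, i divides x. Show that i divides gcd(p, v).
q = p and i divides q, thus i divides p. x divides i and i divides x, so x = i. Since e = x, e = i. Since e divides v, i divides v. Since i divides p, i divides gcd(p, v).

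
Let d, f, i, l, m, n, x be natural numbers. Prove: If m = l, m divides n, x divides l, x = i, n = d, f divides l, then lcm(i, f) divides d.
Since x = i and x divides l, i divides l. f divides l, so lcm(i, f) divides l. n = d and m divides n, so m divides d. m = l, so l divides d. Since lcm(i, f) divides l, lcm(i, f) divides d.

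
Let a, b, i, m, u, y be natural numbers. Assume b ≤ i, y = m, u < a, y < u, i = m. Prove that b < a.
i = m and b ≤ i, so b ≤ m. Since y = m and y < u, m < u. Since b ≤ m, b < u. Since u < a, b < a.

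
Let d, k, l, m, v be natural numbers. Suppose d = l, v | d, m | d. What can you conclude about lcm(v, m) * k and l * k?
lcm(v, m) * k | l * k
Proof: v | d and m | d, so lcm(v, m) | d. d = l, so lcm(v, m) | l. Then lcm(v, m) * k | l * k.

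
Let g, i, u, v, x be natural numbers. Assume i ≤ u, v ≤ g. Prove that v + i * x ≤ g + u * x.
i ≤ u. By multiplying by a non-negative, i * x ≤ u * x. v ≤ g, so v + i * x ≤ g + u * x.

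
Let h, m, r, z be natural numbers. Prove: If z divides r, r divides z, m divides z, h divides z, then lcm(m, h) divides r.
Because z divides r and r divides z, z = r. m divides z and h divides z, hence lcm(m, h) divides z. Since z = r, lcm(m, h) divides r.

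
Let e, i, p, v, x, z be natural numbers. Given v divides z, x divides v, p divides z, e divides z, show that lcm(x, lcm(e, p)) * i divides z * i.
From x divides v and v divides z, x divides z. Because e divides z and p divides z, lcm(e, p) divides z. x divides z, so lcm(x, lcm(e, p)) divides z. Then lcm(x, lcm(e, p)) * i divides z * i.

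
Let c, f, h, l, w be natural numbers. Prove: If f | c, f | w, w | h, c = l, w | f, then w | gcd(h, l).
f | w and w | f, so f = w. c = l and f | c, thus f | l. Since f = w, w | l. w | h, so w | gcd(h, l).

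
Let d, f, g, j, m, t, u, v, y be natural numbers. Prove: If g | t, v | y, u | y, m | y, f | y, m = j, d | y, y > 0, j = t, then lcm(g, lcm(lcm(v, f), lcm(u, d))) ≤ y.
Since m = j and j = t, m = t. m | y, so t | y. Since g | t, g | y. Because v | y and f | y, lcm(v, f) | y. Since u | y and d | y, lcm(u, d) | y. lcm(v, f) | y, so lcm(lcm(v, f), lcm(u, d)) | y. g | y, so lcm(g, lcm(lcm(v, f), lcm(u, d))) | y. Because y > 0, lcm(g, lcm(lcm(v, f), lcm(u, d))) ≤ y.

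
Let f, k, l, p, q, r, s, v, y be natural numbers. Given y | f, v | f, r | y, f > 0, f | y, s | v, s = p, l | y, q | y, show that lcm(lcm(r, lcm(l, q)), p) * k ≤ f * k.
y | f and f | y, so y = f. From l | y and q | y, lcm(l, q) | y. Since r | y, lcm(r, lcm(l, q)) | y. y = f, so lcm(r, lcm(l, q)) | f. s | v and v | f, therefore s | f. s = p, so p | f. lcm(r, lcm(l, q)) | f, so lcm(lcm(r, lcm(l, q)), p) | f. Since f > 0, lcm(lcm(r, lcm(l, q)), p) ≤ f. Then lcm(lcm(r, lcm(l, q)), p) * k ≤ f * k.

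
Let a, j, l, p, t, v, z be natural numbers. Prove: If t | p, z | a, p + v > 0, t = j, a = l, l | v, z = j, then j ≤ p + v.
t = j and t | p, therefore j | p. a = l and z | a, therefore z | l. Since z = j, j | l. Because l | v, j | v. Since j | p, j | p + v. p + v > 0, so j ≤ p + v.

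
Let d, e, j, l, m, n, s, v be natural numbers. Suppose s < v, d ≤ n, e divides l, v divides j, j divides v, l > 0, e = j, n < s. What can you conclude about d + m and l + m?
d + m < l + m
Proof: d ≤ n and n < s, so d < s. Since j divides v and v divides j, j = v. e = j, so e = v. e divides l, so v divides l. l > 0, so v ≤ l. Since s < v, s < l. d < s, so d < l. Then d + m < l + m.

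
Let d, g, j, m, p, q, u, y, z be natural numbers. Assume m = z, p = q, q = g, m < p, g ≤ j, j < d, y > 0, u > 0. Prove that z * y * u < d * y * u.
Since p = q and q = g, p = g. Since m < p, m < g. Because g ≤ j and j < d, g < d. Since m < g, m < d. m = z, so z < d. y > 0, so z * y < d * y. From u > 0, z * y * u < d * y * u.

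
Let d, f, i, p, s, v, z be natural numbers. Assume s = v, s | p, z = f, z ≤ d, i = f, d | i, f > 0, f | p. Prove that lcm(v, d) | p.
s = v and s | p, hence v | p. Because z = f and z ≤ d, f ≤ d. i = f and d | i, thus d | f. From f > 0, d ≤ f. Since f ≤ d, f = d. f | p, so d | p. Since v | p, lcm(v, d) | p.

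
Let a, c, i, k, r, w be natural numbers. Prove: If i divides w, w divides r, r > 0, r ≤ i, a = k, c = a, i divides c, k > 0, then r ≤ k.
i divides w and w divides r, so i divides r. r > 0, so i ≤ r. r ≤ i, so i = r. c = a and i divides c, so i divides a. a = k, so i divides k. Since k > 0, i ≤ k. Since i = r, r ≤ k.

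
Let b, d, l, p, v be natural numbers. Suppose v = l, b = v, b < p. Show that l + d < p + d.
b = v and v = l, thus b = l. b < p, so l < p. Then l + d < p + d.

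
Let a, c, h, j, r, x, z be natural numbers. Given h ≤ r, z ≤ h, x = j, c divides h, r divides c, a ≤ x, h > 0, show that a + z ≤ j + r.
x = j and a ≤ x, therefore a ≤ j. Since r divides c and c divides h, r divides h. Since h > 0, r ≤ h. h ≤ r, so h = r. Because z ≤ h, z ≤ r. a ≤ j, so a + z ≤ j + r.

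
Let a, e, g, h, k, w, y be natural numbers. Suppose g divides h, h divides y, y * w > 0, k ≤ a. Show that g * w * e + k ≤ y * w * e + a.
From g divides h and h divides y, g divides y. Then g * w divides y * w. Because y * w > 0, g * w ≤ y * w. By multiplying by a non-negative, g * w * e ≤ y * w * e. k ≤ a, so g * w * e + k ≤ y * w * e + a.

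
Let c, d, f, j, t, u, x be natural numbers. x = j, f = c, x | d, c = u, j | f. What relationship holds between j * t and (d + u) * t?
j * t | (d + u) * t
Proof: Because x = j and x | d, j | d. Since f = c and j | f, j | c. Because c = u, j | u. j | d, so j | d + u. Then j * t | (d + u) * t.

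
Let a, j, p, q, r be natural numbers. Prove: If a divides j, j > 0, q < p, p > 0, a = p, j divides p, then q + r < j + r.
From a divides j and j > 0, a ≤ j. a = p, so p ≤ j. j divides p and p > 0, so j ≤ p. Since p ≤ j, p = j. q < p, so q < j. Then q + r < j + r.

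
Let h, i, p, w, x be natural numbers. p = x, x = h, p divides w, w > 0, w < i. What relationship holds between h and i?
h < i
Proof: Because p = x and p divides w, x divides w. x = h, so h divides w. w > 0, so h ≤ w. w < i, so h < i.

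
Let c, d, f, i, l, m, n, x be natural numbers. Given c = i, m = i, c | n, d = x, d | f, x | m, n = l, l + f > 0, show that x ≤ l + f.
m = i and x | m, hence x | i. c = i and c | n, hence i | n. Since n = l, i | l. Since x | i, x | l. Because d = x and d | f, x | f. Since x | l, x | l + f. Since l + f > 0, x ≤ l + f.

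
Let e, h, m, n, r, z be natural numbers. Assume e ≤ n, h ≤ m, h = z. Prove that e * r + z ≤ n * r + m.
Since e ≤ n, by multiplying by a non-negative, e * r ≤ n * r. h = z and h ≤ m, so z ≤ m. e * r ≤ n * r, so e * r + z ≤ n * r + m.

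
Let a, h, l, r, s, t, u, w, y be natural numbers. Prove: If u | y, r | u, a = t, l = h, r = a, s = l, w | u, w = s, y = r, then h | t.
From r = a and a = t, r = t. y = r and u | y, therefore u | r. r | u, so u = r. w = s and w | u, therefore s | u. Since s = l, l | u. u = r, so l | r. Since r = t, l | t. l = h, so h | t.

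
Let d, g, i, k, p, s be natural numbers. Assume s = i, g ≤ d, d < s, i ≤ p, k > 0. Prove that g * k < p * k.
g ≤ d and d < s, therefore g < s. Since s = i, g < i. Since i ≤ p, g < p. Since k > 0, g * k < p * k.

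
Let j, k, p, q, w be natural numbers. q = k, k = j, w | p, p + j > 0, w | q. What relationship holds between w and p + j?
w ≤ p + j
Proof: From q = k and k = j, q = j. From w | q, w | j. Since w | p, w | p + j. p + j > 0, so w ≤ p + j.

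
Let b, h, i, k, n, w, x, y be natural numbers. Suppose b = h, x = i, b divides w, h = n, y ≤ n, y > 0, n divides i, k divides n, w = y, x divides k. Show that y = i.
x = i and x divides k, therefore i divides k. Since k divides n, i divides n. Since n divides i, i = n. b = h and h = n, so b = n. w = y and b divides w, thus b divides y. b = n, so n divides y. From y > 0, n ≤ y. Since y ≤ n, n = y. i = n, so i = y. Then y = i.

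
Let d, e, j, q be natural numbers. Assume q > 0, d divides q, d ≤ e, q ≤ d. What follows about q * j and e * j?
q * j ≤ e * j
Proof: d divides q and q > 0, hence d ≤ q. Since q ≤ d, d = q. d ≤ e, so q ≤ e. By multiplying by a non-negative, q * j ≤ e * j.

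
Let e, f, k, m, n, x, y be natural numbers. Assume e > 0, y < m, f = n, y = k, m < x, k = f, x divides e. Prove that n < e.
y = k and k = f, thus y = f. Since f = n, y = n. y < m and m < x, thus y < x. x divides e and e > 0, hence x ≤ e. y < x, so y < e. y = n, so n < e.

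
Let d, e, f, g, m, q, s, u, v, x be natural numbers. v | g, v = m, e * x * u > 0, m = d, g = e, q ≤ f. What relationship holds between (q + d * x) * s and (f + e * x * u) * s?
(q + d * x) * s ≤ (f + e * x * u) * s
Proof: v = m and m = d, therefore v = d. g = e and v | g, hence v | e. Since v = d, d | e. Then d * x | e * x. Then d * x | e * x * u. e * x * u > 0, so d * x ≤ e * x * u. Since q ≤ f, q + d * x ≤ f + e * x * u. Then (q + d * x) * s ≤ (f + e * x * u) * s.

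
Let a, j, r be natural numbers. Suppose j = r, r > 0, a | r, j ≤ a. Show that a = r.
Since a | r and r > 0, a ≤ r. Since j = r and j ≤ a, r ≤ a. a ≤ r, so a = r.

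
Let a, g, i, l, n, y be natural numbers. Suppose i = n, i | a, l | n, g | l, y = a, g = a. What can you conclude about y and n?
y = n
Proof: Because g | l and l | n, g | n. g = a, so a | n. i = n and i | a, therefore n | a. Because a | n, a = n. y = a, so y = n.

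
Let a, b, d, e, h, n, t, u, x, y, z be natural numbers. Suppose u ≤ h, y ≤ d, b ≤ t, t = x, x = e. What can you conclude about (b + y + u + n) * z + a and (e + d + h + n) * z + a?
(b + y + u + n) * z + a ≤ (e + d + h + n) * z + a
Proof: From t = x and x = e, t = e. Since b ≤ t, b ≤ e. Because y ≤ d and u ≤ h, y + u ≤ d + h. Since b ≤ e, b + y + u ≤ e + d + h. Then b + y + u + n ≤ e + d + h + n. By multiplying by a non-negative, (b + y + u + n) * z ≤ (e + d + h + n) * z. Then (b + y + u + n) * z + a ≤ (e + d + h + n) * z + a.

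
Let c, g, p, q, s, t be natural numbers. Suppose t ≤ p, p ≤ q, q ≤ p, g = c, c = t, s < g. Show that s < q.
Because g = c and c = t, g = t. Since s < g, s < t. p ≤ q and q ≤ p, therefore p = q. Since t ≤ p, t ≤ q. s < t, so s < q.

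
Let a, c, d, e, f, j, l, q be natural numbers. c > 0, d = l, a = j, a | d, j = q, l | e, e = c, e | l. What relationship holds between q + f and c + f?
q + f ≤ c + f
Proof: l | e and e | l, hence l = e. Since e = c, l = c. d = l and a | d, thus a | l. a = j, so j | l. j = q, so q | l. Since l = c, q | c. c > 0, so q ≤ c. Then q + f ≤ c + f.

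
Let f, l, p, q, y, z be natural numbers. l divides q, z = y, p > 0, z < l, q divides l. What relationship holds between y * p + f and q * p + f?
y * p + f < q * p + f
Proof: l divides q and q divides l, thus l = q. Because z = y and z < l, y < l. Since l = q, y < q. Combining with p > 0, by multiplying by a positive, y * p < q * p. Then y * p + f < q * p + f.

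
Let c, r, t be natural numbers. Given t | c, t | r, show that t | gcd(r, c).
t | r and t | c. Because common divisors divide the gcd, t | gcd(r, c).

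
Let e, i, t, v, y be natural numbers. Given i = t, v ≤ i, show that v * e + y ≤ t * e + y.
i = t and v ≤ i, therefore v ≤ t. Then v * e ≤ t * e. Then v * e + y ≤ t * e + y.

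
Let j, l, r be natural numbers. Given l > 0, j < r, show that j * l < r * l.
From j < r and l > 0, by multiplying by a positive, j * l < r * l.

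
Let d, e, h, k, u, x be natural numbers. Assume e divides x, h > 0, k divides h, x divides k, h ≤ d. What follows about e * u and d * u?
e * u ≤ d * u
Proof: x divides k and k divides h, thus x divides h. Because e divides x, e divides h. h > 0, so e ≤ h. Since h ≤ d, e ≤ d. By multiplying by a non-negative, e * u ≤ d * u.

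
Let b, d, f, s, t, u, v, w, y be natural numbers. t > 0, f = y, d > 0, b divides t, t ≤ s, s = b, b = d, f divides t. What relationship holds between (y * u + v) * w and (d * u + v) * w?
(y * u + v) * w ≤ (d * u + v) * w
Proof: s = b and t ≤ s, so t ≤ b. b divides t and t > 0, therefore b ≤ t. Since t ≤ b, t = b. b = d, so t = d. Because f = y and f divides t, y divides t. Since t = d, y divides d. Since d > 0, y ≤ d. By multiplying by a non-negative, y * u ≤ d * u. Then y * u + v ≤ d * u + v. By multiplying by a non-negative, (y * u + v) * w ≤ (d * u + v) * w.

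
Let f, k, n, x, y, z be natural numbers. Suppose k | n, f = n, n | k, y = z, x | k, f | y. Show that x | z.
k | n and n | k, so k = n. Since x | k, x | n. f = n and f | y, so n | y. y = z, so n | z. x | n, so x | z.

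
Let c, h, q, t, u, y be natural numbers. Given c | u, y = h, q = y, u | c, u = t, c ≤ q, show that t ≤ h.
From c | u and u | c, c = u. Since u = t, c = t. From q = y and c ≤ q, c ≤ y. y = h, so c ≤ h. Since c = t, t ≤ h.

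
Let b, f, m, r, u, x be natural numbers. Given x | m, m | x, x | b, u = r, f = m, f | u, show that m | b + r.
x | m and m | x, hence x = m. x | b, so m | b. From f = m and f | u, m | u. Since u = r, m | r. Since m | b, m | b + r.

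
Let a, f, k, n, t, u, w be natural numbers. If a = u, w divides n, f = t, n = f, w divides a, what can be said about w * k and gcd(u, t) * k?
w * k divides gcd(u, t) * k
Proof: a = u and w divides a, thus w divides u. Because n = f and f = t, n = t. w divides n, so w divides t. Since w divides u, w divides gcd(u, t). Then w * k divides gcd(u, t) * k.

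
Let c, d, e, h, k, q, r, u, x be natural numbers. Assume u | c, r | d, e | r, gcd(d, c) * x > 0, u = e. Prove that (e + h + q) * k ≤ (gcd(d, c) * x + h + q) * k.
Because e | r and r | d, e | d. From u = e and u | c, e | c. Since e | d, e | gcd(d, c). Then e | gcd(d, c) * x. Since gcd(d, c) * x > 0, e ≤ gcd(d, c) * x. Then e + h ≤ gcd(d, c) * x + h. Then e + h + q ≤ gcd(d, c) * x + h + q. Then (e + h + q) * k ≤ (gcd(d, c) * x + h + q) * k.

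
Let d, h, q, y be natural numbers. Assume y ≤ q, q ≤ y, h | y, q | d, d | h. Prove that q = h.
y ≤ q and q ≤ y, so y = q. Because h | y, h | q. q | d and d | h, thus q | h. Because h | q, h = q. Then q = h.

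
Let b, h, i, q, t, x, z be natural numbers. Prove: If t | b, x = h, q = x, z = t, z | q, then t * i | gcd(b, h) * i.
z = t and z | q, hence t | q. q = x, so t | x. Since x = h, t | h. Since t | b, t | gcd(b, h). Then t * i | gcd(b, h) * i.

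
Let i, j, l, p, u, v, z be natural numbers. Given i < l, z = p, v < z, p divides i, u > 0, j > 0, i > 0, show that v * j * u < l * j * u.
z = p and v < z, thus v < p. p divides i and i > 0, thus p ≤ i. i < l, so p < l. Since v < p, v < l. From j > 0, by multiplying by a positive, v * j < l * j. Since u > 0, by multiplying by a positive, v * j * u < l * j * u.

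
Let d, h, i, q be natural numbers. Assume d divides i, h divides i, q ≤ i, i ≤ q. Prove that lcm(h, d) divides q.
Because i ≤ q and q ≤ i, i = q. h divides i and d divides i, so lcm(h, d) divides i. Because i = q, lcm(h, d) divides q.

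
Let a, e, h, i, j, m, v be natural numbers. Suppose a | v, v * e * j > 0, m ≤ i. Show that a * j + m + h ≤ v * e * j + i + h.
From a | v, a | v * e. Then a * j | v * e * j. From v * e * j > 0, a * j ≤ v * e * j. m ≤ i, so a * j + m ≤ v * e * j + i. Then a * j + m + h ≤ v * e * j + i + h.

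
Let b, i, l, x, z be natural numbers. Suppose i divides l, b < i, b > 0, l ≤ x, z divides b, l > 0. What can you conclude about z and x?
z < x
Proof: z divides b and b > 0, so z ≤ b. From i divides l and l > 0, i ≤ l. Since b < i, b < l. Since l ≤ x, b < x. Since z ≤ b, z < x.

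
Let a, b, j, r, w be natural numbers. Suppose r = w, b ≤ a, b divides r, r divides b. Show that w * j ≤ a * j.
From b divides r and r divides b, b = r. Since r = w, b = w. Since b ≤ a, w ≤ a. By multiplying by a non-negative, w * j ≤ a * j.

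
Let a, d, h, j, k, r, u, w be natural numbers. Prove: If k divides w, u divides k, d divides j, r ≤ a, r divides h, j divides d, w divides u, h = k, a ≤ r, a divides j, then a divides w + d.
Because w divides u and u divides k, w divides k. k divides w, so k = w. Since h = k, h = w. r ≤ a and a ≤ r, hence r = a. r divides h, so a divides h. h = w, so a divides w. j divides d and d divides j, therefore j = d. Since a divides j, a divides d. a divides w, so a divides w + d.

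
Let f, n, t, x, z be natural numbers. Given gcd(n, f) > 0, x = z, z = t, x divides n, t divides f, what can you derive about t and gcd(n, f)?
t ≤ gcd(n, f)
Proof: x = z and z = t, hence x = t. Since x divides n, t divides n. Since t divides f, t divides gcd(n, f). Since gcd(n, f) > 0, t ≤ gcd(n, f).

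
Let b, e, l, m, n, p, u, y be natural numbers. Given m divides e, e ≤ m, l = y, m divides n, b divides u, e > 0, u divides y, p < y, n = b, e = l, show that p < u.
m divides e and e > 0, hence m ≤ e. e ≤ m, so m = e. From e = l, m = l. Since l = y, m = y. Because n = b and m divides n, m divides b. Since b divides u, m divides u. m = y, so y divides u. Since u divides y, y = u. From p < y, p < u.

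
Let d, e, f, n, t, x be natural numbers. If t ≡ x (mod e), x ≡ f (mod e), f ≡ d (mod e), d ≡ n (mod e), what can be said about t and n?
t ≡ n (mod e)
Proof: Since t ≡ x (mod e) and x ≡ f (mod e), t ≡ f (mod e). f ≡ d (mod e), so t ≡ d (mod e). Since d ≡ n (mod e), t ≡ n (mod e).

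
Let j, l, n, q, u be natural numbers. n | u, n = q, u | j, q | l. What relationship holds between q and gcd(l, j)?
q | gcd(l, j)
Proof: n | u and u | j, thus n | j. Because n = q, q | j. q | l, so q | gcd(l, j).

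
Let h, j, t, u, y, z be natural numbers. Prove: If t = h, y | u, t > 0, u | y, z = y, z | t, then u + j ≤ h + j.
y | u and u | y, hence y = u. Because z = y, z = u. z | t and t > 0, therefore z ≤ t. t = h, so z ≤ h. Since z = u, u ≤ h. Then u + j ≤ h + j.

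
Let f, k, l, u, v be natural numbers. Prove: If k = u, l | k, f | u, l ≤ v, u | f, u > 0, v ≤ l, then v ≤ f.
u | f and f | u, thus u = f. Because l ≤ v and v ≤ l, l = v. k = u and l | k, therefore l | u. Because l = v, v | u. Since u > 0, v ≤ u. Since u = f, v ≤ f.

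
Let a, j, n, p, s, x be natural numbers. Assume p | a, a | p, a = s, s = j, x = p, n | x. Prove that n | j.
Because p | a and a | p, p = a. Since a = s, p = s. Since s = j, p = j. Since x = p and n | x, n | p. From p = j, n | j.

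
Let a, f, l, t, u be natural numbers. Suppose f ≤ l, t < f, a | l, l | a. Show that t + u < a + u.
From l | a and a | l, l = a. Since t < f and f ≤ l, t < l. Since l = a, t < a. Then t + u < a + u.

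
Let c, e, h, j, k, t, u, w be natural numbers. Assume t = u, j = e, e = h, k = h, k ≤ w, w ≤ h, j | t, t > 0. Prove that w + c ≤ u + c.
j = e and e = h, thus j = h. Since k = h and k ≤ w, h ≤ w. w ≤ h, so h = w. j = h, so j = w. From j | t and t > 0, j ≤ t. Since j = w, w ≤ t. Since t = u, w ≤ u. Then w + c ≤ u + c.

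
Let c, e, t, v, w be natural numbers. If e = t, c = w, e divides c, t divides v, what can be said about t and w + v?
t divides w + v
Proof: c = w and e divides c, so e divides w. Since e = t, t divides w. Because t divides v, t divides w + v.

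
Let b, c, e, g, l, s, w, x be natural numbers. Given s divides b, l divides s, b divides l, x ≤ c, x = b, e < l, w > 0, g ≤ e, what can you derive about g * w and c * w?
g * w < c * w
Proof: Because g ≤ e and e < l, g < l. Since l divides s and s divides b, l divides b. b divides l, so b = l. Since x = b, x = l. x ≤ c, so l ≤ c. g < l, so g < c. From w > 0, by multiplying by a positive, g * w < c * w.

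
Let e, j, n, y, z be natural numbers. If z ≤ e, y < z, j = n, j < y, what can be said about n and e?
n < e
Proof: j < y and y < z, so j < z. Since z ≤ e, j < e. j = n, so n < e.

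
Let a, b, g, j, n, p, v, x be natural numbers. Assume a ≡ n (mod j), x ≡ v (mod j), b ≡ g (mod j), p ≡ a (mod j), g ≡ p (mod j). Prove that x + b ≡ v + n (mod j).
From b ≡ g (mod j) and g ≡ p (mod j), b ≡ p (mod j). Since p ≡ a (mod j), b ≡ a (mod j). Since a ≡ n (mod j), b ≡ n (mod j). Since x ≡ v (mod j), by adding congruences, x + b ≡ v + n (mod j).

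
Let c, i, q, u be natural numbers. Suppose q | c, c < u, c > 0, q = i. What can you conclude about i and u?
i < u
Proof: From q | c and c > 0, q ≤ c. q = i, so i ≤ c. Since c < u, i < u.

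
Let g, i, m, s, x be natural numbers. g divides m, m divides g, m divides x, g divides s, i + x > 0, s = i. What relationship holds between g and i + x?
g ≤ i + x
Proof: s = i and g divides s, so g divides i. m divides g and g divides m, hence m = g. Since m divides x, g divides x. g divides i, so g divides i + x. Since i + x > 0, g ≤ i + x.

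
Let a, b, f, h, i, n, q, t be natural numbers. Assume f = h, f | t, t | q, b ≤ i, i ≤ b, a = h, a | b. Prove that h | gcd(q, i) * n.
Because f | t and t | q, f | q. Since f = h, h | q. b ≤ i and i ≤ b, therefore b = i. a = h and a | b, thus h | b. b = i, so h | i. h | q, so h | gcd(q, i). Then h | gcd(q, i) * n.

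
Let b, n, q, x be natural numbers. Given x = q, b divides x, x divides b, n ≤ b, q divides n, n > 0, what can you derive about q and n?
q = n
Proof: Because b divides x and x divides b, b = x. n ≤ b, so n ≤ x. x = q, so n ≤ q. q divides n and n > 0, thus q ≤ n. n ≤ q, so n = q. Then q = n.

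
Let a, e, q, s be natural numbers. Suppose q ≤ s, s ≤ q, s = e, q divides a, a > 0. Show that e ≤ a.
Because q ≤ s and s ≤ q, q = s. s = e, so q = e. Since q divides a, e divides a. Since a > 0, e ≤ a.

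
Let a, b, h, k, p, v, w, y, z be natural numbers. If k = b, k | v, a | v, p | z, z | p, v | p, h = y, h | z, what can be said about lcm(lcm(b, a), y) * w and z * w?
lcm(lcm(b, a), y) * w | z * w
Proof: Because k = b and k | v, b | v. Since a | v, lcm(b, a) | v. p | z and z | p, hence p = z. v | p, so v | z. From lcm(b, a) | v, lcm(b, a) | z. From h = y and h | z, y | z. lcm(b, a) | z, so lcm(lcm(b, a), y) | z. Then lcm(lcm(b, a), y) * w | z * w.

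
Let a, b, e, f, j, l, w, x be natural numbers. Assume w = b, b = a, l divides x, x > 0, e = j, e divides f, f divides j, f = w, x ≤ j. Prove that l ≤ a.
w = b and b = a, therefore w = a. l divides x and x > 0, hence l ≤ x. Since e = j and e divides f, j divides f. Since f divides j, j = f. Since f = w, j = w. x ≤ j, so x ≤ w. l ≤ x, so l ≤ w. w = a, so l ≤ a.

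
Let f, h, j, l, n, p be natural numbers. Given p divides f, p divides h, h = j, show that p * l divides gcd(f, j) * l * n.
h = j and p divides h, thus p divides j. Since p divides f, p divides gcd(f, j). Then p * l divides gcd(f, j) * l. Then p * l divides gcd(f, j) * l * n.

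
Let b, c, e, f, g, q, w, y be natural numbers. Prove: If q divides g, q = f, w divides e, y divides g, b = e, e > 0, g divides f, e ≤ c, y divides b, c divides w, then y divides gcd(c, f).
c divides w and w divides e, therefore c divides e. Since e > 0, c ≤ e. e ≤ c, so e = c. b = e, so b = c. y divides b, so y divides c. q = f and q divides g, hence f divides g. g divides f, so g = f. y divides g, so y divides f. y divides c, so y divides gcd(c, f).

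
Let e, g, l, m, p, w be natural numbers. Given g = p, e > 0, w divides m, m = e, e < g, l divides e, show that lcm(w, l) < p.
Since m = e and w divides m, w divides e. l divides e, so lcm(w, l) divides e. Since e > 0, lcm(w, l) ≤ e. Because g = p and e < g, e < p. From lcm(w, l) ≤ e, lcm(w, l) < p.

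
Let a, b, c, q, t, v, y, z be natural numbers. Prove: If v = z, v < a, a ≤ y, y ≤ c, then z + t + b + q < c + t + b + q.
Since v < a and a ≤ y, v < y. Since v = z, z < y. y ≤ c, so z < c. Then z + t < c + t. Then z + t + b < c + t + b. Then z + t + b + q < c + t + b + q.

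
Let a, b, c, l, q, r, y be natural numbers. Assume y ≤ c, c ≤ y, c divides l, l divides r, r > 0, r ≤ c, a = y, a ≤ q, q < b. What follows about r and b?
r < b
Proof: Since y ≤ c and c ≤ y, y = c. Because c divides l and l divides r, c divides r. Since r > 0, c ≤ r. Since r ≤ c, c = r. Since y = c, y = r. From a = y and a ≤ q, y ≤ q. q < b, so y < b. y = r, so r < b.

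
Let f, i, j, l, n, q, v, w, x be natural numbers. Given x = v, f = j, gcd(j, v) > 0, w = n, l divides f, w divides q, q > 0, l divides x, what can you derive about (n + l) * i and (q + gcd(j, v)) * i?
(n + l) * i ≤ (q + gcd(j, v)) * i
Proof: w = n and w divides q, hence n divides q. q > 0, so n ≤ q. f = j and l divides f, therefore l divides j. x = v and l divides x, therefore l divides v. l divides j, so l divides gcd(j, v). Because gcd(j, v) > 0, l ≤ gcd(j, v). Since n ≤ q, n + l ≤ q + gcd(j, v). By multiplying by a non-negative, (n + l) * i ≤ (q + gcd(j, v)) * i.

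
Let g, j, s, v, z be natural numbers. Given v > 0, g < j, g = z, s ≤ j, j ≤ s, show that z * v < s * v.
Because j ≤ s and s ≤ j, j = s. g = z and g < j, so z < j. j = s, so z < s. Since v > 0, by multiplying by a positive, z * v < s * v.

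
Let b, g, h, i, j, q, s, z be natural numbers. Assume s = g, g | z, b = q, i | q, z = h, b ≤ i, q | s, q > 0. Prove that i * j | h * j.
b = q and b ≤ i, therefore q ≤ i. Since i | q and q > 0, i ≤ q. q ≤ i, so q = i. From s = g and q | s, q | g. z = h and g | z, therefore g | h. Since q | g, q | h. q = i, so i | h. Then i * j | h * j.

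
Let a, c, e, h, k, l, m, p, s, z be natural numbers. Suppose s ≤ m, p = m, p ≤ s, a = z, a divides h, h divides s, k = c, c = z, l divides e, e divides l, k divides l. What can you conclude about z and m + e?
z divides m + e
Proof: p = m and p ≤ s, so m ≤ s. s ≤ m, so s = m. Since a divides h and h divides s, a divides s. a = z, so z divides s. Because s = m, z divides m. Since k = c and c = z, k = z. Since l divides e and e divides l, l = e. Since k divides l, k divides e. From k = z, z divides e. z divides m, so z divides m + e.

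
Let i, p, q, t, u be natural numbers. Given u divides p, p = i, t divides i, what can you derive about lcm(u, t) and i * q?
lcm(u, t) divides i * q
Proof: From p = i and u divides p, u divides i. t divides i, so lcm(u, t) divides i. Then lcm(u, t) divides i * q.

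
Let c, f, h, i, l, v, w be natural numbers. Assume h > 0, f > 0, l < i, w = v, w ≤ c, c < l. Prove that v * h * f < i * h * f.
w ≤ c and c < l, so w < l. Since w = v, v < l. From l < i, v < i. Because h > 0, v * h < i * h. Because f > 0, v * h * f < i * h * f.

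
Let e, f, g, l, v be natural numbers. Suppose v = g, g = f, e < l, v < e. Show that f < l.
v = g and g = f, therefore v = f. v < e and e < l, thus v < l. Since v = f, f < l.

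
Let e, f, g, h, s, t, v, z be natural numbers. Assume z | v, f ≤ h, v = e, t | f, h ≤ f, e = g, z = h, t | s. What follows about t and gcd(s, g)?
t | gcd(s, g)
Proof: h ≤ f and f ≤ h, so h = f. z = h, so z = f. Because v = e and e = g, v = g. Since z | v, z | g. Since z = f, f | g. Because t | f, t | g. Since t | s, t | gcd(s, g).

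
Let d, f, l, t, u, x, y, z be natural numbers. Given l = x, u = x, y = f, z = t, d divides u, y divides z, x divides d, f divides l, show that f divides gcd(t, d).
Because y = f and y divides z, f divides z. Because z = t, f divides t. u = x and d divides u, therefore d divides x. Since x divides d, x = d. Since l = x, l = d. Since f divides l, f divides d. Since f divides t, f divides gcd(t, d).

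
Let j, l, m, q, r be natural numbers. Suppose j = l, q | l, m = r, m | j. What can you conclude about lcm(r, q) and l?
lcm(r, q) | l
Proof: From j = l and m | j, m | l. m = r, so r | l. Since q | l, lcm(r, q) | l.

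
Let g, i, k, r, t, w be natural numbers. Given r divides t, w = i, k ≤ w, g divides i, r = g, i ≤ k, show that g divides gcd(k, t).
w = i and k ≤ w, thus k ≤ i. i ≤ k, so i = k. g divides i, so g divides k. r = g and r divides t, therefore g divides t. g divides k, so g divides gcd(k, t).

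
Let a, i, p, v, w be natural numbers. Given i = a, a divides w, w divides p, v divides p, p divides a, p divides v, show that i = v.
a divides w and w divides p, therefore a divides p. Since p divides a, a = p. i = a, so i = p. Because p divides v and v divides p, p = v. i = p, so i = v.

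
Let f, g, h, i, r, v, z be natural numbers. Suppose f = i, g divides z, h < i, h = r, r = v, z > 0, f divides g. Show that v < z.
h = r and r = v, therefore h = v. f divides g and g divides z, therefore f divides z. Because f = i, i divides z. Since z > 0, i ≤ z. Since h < i, h < z. h = v, so v < z.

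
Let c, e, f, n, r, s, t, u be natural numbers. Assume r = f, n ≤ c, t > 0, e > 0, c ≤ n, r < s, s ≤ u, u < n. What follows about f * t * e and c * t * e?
f * t * e < c * t * e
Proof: n ≤ c and c ≤ n, hence n = c. s ≤ u and u < n, so s < n. r < s, so r < n. Since r = f, f < n. Since n = c, f < c. t > 0, so f * t < c * t. e > 0, so f * t * e < c * t * e.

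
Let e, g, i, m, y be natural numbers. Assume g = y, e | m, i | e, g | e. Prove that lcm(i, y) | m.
g = y and g | e, so y | e. Since i | e, lcm(i, y) | e. e | m, so lcm(i, y) | m.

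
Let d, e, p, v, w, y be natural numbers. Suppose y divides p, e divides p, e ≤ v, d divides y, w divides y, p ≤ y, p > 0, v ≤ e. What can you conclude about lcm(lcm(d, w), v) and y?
lcm(lcm(d, w), v) divides y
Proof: d divides y and w divides y, therefore lcm(d, w) divides y. e ≤ v and v ≤ e, so e = v. y divides p and p > 0, thus y ≤ p. Since p ≤ y, p = y. e divides p, so e divides y. Since e = v, v divides y. lcm(d, w) divides y, so lcm(lcm(d, w), v) divides y.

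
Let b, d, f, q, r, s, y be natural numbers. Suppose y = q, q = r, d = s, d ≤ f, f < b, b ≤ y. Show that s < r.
Since y = q and q = r, y = r. d = s and d ≤ f, thus s ≤ f. f < b and b ≤ y, thus f < y. s ≤ f, so s < y. y = r, so s < r.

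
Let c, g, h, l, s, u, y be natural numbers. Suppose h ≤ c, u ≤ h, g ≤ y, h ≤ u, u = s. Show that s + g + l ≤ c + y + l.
Since h ≤ u and u ≤ h, h = u. Since u = s, h = s. Since h ≤ c, s ≤ c. g ≤ y, so s + g ≤ c + y. Then s + g + l ≤ c + y + l.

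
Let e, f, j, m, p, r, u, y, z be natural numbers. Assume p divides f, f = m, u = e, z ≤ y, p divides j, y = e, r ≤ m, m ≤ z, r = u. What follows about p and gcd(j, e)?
p divides gcd(j, e)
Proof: m ≤ z and z ≤ y, thus m ≤ y. Since y = e, m ≤ e. r = u and u = e, thus r = e. r ≤ m, so e ≤ m. Since m ≤ e, m = e. f = m and p divides f, thus p divides m. Because m = e, p divides e. From p divides j, p divides gcd(j, e).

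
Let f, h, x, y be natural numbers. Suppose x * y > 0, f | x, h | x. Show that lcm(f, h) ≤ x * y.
Because f | x and h | x, lcm(f, h) | x. Then lcm(f, h) | x * y. x * y > 0, so lcm(f, h) ≤ x * y.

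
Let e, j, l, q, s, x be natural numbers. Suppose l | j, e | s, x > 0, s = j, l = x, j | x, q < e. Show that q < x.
Because l = x and l | j, x | j. j | x, so j = x. Since s = j, s = x. Since e | s, e | x. Since x > 0, e ≤ x. Since q < e, q < x.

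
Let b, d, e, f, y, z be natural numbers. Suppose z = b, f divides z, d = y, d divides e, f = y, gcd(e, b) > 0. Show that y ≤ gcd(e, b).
From d = y and d divides e, y divides e. f = y and f divides z, therefore y divides z. Since z = b, y divides b. y divides e, so y divides gcd(e, b). gcd(e, b) > 0, so y ≤ gcd(e, b).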